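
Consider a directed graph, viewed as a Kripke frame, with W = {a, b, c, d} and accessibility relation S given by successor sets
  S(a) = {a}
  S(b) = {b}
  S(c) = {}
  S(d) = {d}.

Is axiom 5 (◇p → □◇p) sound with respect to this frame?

By correspondence theory, 5 is valid on a frame iff S is Euclidean.
Euclidean: yes — any two successors of a common world are S-related.

Yes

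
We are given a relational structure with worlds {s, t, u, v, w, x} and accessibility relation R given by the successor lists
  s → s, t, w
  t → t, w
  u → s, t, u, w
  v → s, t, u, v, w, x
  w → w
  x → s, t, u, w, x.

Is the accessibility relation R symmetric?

Symmetric: no — s R t but not t R s.

No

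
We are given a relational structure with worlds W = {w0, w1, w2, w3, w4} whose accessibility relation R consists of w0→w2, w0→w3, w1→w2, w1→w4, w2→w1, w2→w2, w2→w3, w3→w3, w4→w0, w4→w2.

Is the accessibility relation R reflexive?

Reflexive: no — w0 is not related to itself.

No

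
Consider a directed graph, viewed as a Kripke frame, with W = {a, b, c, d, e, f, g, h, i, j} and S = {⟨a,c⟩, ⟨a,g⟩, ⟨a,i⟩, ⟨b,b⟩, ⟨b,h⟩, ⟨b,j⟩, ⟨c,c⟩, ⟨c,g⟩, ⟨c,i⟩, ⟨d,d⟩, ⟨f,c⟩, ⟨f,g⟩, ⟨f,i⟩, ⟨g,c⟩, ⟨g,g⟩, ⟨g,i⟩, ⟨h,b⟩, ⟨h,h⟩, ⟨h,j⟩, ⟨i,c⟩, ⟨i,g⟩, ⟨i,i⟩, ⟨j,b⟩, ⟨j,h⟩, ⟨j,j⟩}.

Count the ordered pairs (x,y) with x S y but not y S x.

6

Enumerating: (a,c), (a,g), (a,i), (f,c), (f,g), (f,i).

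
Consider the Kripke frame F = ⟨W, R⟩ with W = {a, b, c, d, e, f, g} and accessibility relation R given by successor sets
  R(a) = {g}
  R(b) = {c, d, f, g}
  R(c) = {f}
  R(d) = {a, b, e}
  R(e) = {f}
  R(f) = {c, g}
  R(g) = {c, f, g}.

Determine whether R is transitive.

No

Transitive: no — a R g and g R c, but not a R c.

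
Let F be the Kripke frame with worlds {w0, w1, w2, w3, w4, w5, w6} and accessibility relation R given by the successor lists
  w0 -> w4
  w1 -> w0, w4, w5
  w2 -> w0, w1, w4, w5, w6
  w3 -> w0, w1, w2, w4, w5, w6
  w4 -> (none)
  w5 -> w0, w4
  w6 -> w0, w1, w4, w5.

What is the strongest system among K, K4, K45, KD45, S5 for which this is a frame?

Transitive (axiom 4): yes — every two-step R-path is closed by a direct edge.
Euclidean (axiom 5): no — w1 R w0 and w1 R w5, but not w0 R w5.
Serial (axiom D): no — w4 has no R-successor.
Reflexive (axiom T): no — w0 is not related to itself.
So F validates K, K4; K45 would additionally require R to be Euclidean. The strongest is K4.

K4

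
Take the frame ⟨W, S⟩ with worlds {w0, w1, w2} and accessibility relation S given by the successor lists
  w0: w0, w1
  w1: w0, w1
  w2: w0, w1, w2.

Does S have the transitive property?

Transitive: yes — every two-step S-path is closed by a direct edge.

Yes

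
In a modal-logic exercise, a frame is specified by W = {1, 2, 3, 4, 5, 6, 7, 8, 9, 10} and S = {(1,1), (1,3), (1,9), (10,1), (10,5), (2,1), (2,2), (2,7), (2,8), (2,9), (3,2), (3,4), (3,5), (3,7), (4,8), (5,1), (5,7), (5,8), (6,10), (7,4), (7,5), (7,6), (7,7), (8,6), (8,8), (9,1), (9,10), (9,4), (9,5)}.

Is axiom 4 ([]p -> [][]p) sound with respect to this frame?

Axiom 4 corresponds to the accessibility relation being transitive.
Transitive: no — 1 S 3 and 3 S 2, but not 1 S 2.

No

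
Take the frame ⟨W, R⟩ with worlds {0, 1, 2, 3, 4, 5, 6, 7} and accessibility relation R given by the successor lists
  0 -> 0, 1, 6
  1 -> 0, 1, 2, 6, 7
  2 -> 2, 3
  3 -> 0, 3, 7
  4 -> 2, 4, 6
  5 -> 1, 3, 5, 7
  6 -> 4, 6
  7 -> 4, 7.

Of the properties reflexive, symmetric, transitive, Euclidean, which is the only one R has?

Reflexive: yes — every world is R-related to itself.
Symmetric: no — 0 R 6 but not 6 R 0.
Transitive: no — 0 R 1 and 1 R 2, but not 0 R 2.
Euclidean: no — 0 R 6 and 0 R 1, but not 6 R 1.
Only reflexive holds.

reflexive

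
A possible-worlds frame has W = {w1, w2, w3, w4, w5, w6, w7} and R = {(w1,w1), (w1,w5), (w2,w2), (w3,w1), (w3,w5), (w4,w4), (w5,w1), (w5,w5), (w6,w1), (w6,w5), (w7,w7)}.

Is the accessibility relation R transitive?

Yes

Transitive: yes — every two-step R-path is closed by a direct edge.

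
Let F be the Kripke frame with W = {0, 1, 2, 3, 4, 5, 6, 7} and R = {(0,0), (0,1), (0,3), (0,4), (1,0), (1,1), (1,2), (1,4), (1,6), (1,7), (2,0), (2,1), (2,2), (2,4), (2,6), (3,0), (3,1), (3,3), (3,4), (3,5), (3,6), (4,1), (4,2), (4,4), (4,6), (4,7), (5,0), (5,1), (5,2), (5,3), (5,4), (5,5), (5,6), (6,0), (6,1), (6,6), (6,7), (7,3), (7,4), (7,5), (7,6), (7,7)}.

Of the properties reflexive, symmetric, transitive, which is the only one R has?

reflexive

Reflexive: yes — every world is R-related to itself.
Symmetric: no — 0 R 4 but not 4 R 0.
Transitive: no — 0 R 1 and 1 R 2, but not 0 R 2.
Only reflexive holds.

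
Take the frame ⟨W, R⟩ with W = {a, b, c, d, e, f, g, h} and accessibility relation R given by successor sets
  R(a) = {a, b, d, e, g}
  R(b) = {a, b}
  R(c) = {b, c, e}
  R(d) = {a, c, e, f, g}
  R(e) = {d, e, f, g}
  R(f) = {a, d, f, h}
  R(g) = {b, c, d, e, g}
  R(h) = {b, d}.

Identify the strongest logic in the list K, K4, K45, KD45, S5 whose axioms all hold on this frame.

K

Transitive (axiom 4): no — a R d and d R c, but not a R c.
Euclidean (axiom 5): no — a R b and a R d, but not b R d.
Serial (axiom D): yes — every world has a successor (e.g. a R a).
Reflexive (axiom T): no — d is not related to itself.
So F validates K; K4 would additionally require R to be transitive. The strongest is K.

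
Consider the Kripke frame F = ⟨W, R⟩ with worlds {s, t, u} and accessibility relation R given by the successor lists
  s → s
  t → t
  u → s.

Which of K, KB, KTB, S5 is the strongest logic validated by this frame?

K

Symmetric (axiom B): no — u R s but not s R u.
Reflexive (axiom T): no — u is not related to itself.
Euclidean (axiom 5): yes — any two successors of a common world are R-related.
So F validates K; KB would additionally require R to be symmetric. The strongest is K.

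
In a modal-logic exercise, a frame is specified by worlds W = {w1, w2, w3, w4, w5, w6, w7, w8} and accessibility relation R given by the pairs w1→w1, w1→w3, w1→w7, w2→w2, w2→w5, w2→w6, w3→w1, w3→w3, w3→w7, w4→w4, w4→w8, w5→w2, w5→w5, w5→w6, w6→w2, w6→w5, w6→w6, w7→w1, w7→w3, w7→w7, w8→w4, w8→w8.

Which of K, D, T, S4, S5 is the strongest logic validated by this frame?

Serial (axiom D): yes — every world has a successor (e.g. w1 R w1).
Reflexive (axiom T): yes — every world is R-related to itself.
Transitive (axiom 4): yes — every two-step R-path is closed by a direct edge.
Euclidean (axiom 5): yes — any two successors of a common world are R-related.
So F validates K, D, T, S4, S5. The strongest is S5.

S5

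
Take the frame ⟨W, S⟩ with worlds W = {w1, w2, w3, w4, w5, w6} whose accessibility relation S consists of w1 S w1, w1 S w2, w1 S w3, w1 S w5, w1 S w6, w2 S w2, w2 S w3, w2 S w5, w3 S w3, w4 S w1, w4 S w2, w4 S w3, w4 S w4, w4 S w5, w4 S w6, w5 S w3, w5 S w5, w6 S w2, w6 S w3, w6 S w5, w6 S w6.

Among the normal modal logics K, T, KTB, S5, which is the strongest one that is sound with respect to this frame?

Reflexive (axiom T): yes — every world is S-related to itself.
Symmetric (axiom B): no — w1 S w2 but not w2 S w1.
Euclidean (axiom 5): no — w1 S w2 and w1 S w6, but not w2 S w6.
So F validates K, T; KTB would additionally require S to be symmetric. The strongest is T.

T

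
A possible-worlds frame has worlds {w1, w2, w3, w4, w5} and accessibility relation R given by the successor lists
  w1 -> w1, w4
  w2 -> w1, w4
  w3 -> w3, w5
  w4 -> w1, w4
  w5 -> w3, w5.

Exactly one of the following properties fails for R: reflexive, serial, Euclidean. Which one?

Reflexive: no — w2 is not related to itself.
Serial: yes — every world has a successor (e.g. w1 R w1).
Euclidean: yes — any two successors of a common world are R-related.
Only reflexive fails.

reflexive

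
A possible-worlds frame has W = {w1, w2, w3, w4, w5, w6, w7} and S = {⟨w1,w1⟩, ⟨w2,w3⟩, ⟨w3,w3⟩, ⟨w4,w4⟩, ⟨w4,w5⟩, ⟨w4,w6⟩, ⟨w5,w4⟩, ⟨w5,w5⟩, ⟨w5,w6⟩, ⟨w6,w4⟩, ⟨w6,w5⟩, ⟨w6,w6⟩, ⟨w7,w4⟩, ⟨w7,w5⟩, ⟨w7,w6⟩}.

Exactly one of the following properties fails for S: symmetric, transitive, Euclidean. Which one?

Symmetric: no — w2 S w3 but not w3 S w2.
Transitive: yes — every two-step S-path is closed by a direct edge.
Euclidean: yes — any two successors of a common world are S-related.
Only symmetric fails.

symmetric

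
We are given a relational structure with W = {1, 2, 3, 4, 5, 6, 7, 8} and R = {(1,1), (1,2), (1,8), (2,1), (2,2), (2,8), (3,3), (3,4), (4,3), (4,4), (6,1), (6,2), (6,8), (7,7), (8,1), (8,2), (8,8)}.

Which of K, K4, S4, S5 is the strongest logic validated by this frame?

Transitive (axiom 4): yes — every two-step R-path is closed by a direct edge.
Reflexive (axiom T): no — 5 is not related to itself.
Euclidean (axiom 5): yes — any two successors of a common world are R-related.
So F validates K, K4; S4 would additionally require R to be reflexive. The strongest is K4.

K4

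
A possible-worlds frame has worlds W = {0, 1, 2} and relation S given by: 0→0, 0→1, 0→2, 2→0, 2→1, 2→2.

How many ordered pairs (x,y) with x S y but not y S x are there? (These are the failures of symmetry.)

Enumerating: (0,1), (2,1).

2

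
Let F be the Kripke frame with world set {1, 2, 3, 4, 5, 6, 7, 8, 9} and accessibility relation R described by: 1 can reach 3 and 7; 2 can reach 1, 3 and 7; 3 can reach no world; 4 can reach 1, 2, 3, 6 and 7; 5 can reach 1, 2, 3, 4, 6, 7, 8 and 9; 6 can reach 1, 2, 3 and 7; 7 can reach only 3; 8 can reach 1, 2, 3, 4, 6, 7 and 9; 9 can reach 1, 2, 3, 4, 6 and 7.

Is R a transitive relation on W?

Transitive: yes — every two-step R-path is closed by a direct edge.

Yes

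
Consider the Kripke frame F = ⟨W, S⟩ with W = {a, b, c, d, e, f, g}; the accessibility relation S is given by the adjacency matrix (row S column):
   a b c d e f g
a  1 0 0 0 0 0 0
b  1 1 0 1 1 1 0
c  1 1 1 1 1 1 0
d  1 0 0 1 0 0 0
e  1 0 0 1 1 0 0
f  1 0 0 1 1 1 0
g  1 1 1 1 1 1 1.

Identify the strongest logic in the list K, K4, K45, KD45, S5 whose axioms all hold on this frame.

K4

Transitive (axiom 4): yes — every two-step S-path is closed by a direct edge.
Euclidean (axiom 5): no — b S a and b S d, but not a S d.
Serial (axiom D): yes — every world has a successor (e.g. a S a).
Reflexive (axiom T): yes — every world is S-related to itself.
So F validates K, K4; K45 would additionally require S to be Euclidean. The strongest is K4.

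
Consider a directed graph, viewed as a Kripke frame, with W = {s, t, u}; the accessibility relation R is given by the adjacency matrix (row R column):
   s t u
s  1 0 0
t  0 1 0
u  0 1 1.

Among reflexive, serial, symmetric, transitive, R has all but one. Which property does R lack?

Reflexive: yes — every world is R-related to itself.
Serial: yes — every world has a successor (e.g. s R s).
Symmetric: no — u R t but not t R u.
Transitive: yes — every two-step R-path is closed by a direct edge.
Only symmetric fails.

symmetric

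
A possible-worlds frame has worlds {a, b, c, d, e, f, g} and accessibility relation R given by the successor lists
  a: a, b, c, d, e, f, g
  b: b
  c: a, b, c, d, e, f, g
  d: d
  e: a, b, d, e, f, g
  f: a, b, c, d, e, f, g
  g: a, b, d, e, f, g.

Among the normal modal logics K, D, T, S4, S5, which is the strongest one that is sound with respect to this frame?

Serial (axiom D): yes — every world has a successor (e.g. a R a).
Reflexive (axiom T): yes — every world is R-related to itself.
Transitive (axiom 4): no — e R a and a R c, but not e R c.
Euclidean (axiom 5): no — a R b and a R c, but not b R c.
So F validates K, D, T; S4 would additionally require R to be transitive. The strongest is T.

T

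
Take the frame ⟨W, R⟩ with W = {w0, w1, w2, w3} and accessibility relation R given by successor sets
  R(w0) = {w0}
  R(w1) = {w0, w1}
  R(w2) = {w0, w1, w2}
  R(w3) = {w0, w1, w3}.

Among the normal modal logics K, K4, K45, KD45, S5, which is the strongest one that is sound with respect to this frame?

Transitive (axiom 4): yes — every two-step R-path is closed by a direct edge.
Euclidean (axiom 5): no — w2 R w0 and w2 R w1, but not w0 R w1.
Serial (axiom D): yes — every world has a successor (e.g. w0 R w0).
Reflexive (axiom T): yes — every world is R-related to itself.
So F validates K, K4; K45 would additionally require R to be Euclidean. The strongest is K4.

K4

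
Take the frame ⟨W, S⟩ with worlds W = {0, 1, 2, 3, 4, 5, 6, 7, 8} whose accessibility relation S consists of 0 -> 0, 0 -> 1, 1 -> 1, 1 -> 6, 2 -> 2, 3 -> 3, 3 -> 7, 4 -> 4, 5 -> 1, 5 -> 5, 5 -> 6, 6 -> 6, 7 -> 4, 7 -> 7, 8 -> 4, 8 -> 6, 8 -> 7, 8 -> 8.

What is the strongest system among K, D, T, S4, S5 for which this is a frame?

Serial (axiom D): yes — every world has a successor (e.g. 0 S 0).
Reflexive (axiom T): yes — every world is S-related to itself.
Transitive (axiom 4): no — 0 S 1 and 1 S 6, but not 0 S 6.
Euclidean (axiom 5): no — 5 S 6 and 5 S 1, but not 6 S 1.
So F validates K, D, T; S4 would additionally require S to be transitive. The strongest is T.

T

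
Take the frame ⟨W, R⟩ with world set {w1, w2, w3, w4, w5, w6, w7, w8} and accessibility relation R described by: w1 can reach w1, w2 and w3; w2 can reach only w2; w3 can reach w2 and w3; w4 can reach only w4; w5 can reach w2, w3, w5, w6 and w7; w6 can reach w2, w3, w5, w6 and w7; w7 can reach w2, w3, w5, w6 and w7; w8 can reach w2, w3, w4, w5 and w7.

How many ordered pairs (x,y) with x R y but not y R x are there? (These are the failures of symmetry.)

Enumerating: (w1,w2), (w1,w3), (w3,w2), (w5,w2), (w5,w3), (w6,w2), (w6,w3), (w7,w2), (w7,w3), (w8,w2), (w8,w3), (w8,w4), (w8,w5), (w8,w7).

14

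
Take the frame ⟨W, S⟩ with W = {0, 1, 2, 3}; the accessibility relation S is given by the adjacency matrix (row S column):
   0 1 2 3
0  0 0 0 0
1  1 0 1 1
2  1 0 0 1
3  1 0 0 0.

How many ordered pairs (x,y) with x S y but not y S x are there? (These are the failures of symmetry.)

Enumerating: (1,0), (1,2), (1,3), (2,0), (2,3), (3,0).

6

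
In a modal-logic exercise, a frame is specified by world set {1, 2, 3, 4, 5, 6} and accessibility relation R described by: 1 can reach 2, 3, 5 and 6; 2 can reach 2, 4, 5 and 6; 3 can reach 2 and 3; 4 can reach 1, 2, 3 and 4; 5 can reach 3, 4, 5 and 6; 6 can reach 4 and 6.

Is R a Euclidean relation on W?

No

Euclidean: no — 1 R 2 and 1 R 3, but not 2 R 3.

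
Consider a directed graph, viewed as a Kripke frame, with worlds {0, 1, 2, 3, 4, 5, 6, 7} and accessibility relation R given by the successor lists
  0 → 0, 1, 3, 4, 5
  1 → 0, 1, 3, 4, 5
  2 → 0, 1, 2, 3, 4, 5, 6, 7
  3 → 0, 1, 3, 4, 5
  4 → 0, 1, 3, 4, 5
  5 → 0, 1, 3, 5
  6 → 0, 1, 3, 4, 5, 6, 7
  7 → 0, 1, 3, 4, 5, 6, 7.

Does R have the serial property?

Serial: yes — every world has a successor (e.g. 0 R 0).

Yes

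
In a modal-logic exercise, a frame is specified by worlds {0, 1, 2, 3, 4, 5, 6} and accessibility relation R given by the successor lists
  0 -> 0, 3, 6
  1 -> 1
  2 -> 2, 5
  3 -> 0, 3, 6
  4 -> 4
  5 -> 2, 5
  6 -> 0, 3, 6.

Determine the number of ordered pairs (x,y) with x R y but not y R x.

R is symmetric; there are no such tuples.

0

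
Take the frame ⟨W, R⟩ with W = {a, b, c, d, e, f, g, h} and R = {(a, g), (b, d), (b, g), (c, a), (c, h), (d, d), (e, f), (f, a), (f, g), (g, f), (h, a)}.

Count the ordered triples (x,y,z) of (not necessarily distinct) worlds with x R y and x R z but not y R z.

13

Enumerating: (a,g,g), (b,d,g), (b,g,d), (b,g,g), (c,a,a), (c,a,h), (c,h,h), (e,f,f), (f,a,a), (f,g,a), (f,g,g), (g,f,f), (h,a,a).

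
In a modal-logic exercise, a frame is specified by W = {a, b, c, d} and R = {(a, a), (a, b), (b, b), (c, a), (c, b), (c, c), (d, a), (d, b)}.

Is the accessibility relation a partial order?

No

Reflexive: no — d is not related to itself.
Transitive: yes — every two-step R-path is closed by a direct edge.
Antisymmetric: yes — no distinct pair is related both ways.
So R is not a partial order.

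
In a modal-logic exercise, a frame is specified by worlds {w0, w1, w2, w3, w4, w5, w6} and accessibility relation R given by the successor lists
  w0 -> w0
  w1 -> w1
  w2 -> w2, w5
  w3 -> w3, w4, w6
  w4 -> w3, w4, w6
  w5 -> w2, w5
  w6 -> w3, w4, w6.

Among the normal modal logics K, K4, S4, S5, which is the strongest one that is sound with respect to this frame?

S5

Transitive (axiom 4): yes — every two-step R-path is closed by a direct edge.
Reflexive (axiom T): yes — every world is R-related to itself.
Euclidean (axiom 5): yes — any two successors of a common world are R-related.
So F validates K, K4, S4, S5. The strongest is S5.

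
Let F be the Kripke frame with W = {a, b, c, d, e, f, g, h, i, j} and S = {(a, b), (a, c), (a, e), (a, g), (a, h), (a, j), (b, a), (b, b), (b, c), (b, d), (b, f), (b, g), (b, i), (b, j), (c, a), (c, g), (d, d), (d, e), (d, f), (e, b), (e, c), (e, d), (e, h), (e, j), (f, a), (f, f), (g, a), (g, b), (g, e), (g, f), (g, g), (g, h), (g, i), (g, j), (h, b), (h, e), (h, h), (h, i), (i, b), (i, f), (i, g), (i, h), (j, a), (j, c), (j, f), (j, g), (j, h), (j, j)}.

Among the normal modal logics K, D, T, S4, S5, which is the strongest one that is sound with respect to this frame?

Serial (axiom D): yes — every world has a successor (e.g. a S b).
Reflexive (axiom T): no — a is not related to itself.
Transitive (axiom 4): no — a S b and b S d, but not a S d.
Euclidean (axiom 5): no — a S b and a S e, but not b S e.
So F validates K, D; T would additionally require S to be reflexive. The strongest is D.

D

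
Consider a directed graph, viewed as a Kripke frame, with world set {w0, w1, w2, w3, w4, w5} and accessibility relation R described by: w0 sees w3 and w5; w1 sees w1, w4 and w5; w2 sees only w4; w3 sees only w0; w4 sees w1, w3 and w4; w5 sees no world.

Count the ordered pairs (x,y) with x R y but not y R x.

Enumerating: (w0,w5), (w1,w5), (w2,w4), (w4,w3).

4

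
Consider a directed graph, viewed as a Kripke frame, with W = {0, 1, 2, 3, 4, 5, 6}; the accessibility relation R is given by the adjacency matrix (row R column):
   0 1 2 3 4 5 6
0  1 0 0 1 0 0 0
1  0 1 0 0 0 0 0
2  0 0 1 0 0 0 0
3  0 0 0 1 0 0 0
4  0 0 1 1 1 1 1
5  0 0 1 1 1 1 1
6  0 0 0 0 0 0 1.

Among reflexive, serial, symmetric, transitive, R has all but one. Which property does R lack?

symmetric

Reflexive: yes — every world is R-related to itself.
Serial: yes — every world has a successor (e.g. 0 R 0).
Symmetric: no — 0 R 3 but not 3 R 0.
Transitive: yes — every two-step R-path is closed by a direct edge.
Only symmetric fails.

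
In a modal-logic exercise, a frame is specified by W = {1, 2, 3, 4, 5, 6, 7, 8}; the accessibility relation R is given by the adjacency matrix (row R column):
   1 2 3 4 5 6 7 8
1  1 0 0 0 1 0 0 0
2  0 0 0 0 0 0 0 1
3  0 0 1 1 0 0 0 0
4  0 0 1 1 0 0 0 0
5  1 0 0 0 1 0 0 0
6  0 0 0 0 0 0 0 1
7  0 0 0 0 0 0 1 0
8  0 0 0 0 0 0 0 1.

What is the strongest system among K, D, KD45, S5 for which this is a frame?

Serial (axiom D): yes — every world has a successor (e.g. 1 R 1).
Euclidean (axiom 5): yes — any two successors of a common world are R-related.
Transitive (axiom 4): yes — every two-step R-path is closed by a direct edge.
Reflexive (axiom T): no — 2 is not related to itself.
So F validates K, D, KD45; S5 would additionally require R to be reflexive. The strongest is KD45.

KD45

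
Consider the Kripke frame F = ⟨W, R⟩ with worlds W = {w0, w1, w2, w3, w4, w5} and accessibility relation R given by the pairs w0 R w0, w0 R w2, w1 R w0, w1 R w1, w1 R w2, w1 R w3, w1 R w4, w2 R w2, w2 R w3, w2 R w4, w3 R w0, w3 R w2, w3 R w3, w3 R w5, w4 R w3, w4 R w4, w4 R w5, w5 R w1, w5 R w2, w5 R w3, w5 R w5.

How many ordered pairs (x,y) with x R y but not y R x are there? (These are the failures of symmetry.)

Enumerating: (w0,w2), (w1,w0), (w1,w2), (w1,w3), (w1,w4), (w2,w4), (w3,w0), (w4,w3), (w4,w5), (w5,w1), (w5,w2).

11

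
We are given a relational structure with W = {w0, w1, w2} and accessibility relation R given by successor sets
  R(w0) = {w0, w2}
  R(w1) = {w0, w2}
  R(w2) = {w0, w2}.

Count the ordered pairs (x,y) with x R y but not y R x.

2

Enumerating: (w1,w0), (w1,w2).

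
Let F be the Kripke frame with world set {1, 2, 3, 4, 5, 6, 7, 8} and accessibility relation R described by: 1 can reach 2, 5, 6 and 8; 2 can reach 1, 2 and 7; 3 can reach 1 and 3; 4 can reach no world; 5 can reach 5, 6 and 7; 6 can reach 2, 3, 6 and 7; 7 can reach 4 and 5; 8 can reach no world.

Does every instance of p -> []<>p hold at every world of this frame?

No

Axiom B corresponds to the accessibility relation being symmetric.
Symmetric: no — 1 R 5 but not 5 R 1.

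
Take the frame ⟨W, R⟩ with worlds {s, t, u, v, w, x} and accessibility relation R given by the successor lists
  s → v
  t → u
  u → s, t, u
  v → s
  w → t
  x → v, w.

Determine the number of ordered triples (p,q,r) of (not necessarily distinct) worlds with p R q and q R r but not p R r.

Enumerating: (s,v,s), (t,u,s), (t,u,t), (u,s,v), (v,s,v), (w,t,u), (x,v,s), (x,w,t).

8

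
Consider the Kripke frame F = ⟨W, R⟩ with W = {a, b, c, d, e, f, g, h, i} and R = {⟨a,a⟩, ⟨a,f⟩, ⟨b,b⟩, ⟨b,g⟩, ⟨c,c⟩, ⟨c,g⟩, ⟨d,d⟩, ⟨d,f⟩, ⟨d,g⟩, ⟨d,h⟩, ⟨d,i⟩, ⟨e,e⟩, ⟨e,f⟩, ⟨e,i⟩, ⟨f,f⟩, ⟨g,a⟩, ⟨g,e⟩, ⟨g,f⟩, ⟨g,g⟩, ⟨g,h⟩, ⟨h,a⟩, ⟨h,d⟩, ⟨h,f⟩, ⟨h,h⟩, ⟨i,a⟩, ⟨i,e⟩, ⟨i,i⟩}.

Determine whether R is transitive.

No

Transitive: no — b R g and g R a, but not b R a.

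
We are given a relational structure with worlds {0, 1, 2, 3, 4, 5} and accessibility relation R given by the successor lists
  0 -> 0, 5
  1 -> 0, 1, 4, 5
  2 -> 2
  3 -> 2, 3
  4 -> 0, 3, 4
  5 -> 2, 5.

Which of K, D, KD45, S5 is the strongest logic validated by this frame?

D

Serial (axiom D): yes — every world has a successor (e.g. 0 R 0).
Euclidean (axiom 5): no — 1 R 0 and 1 R 4, but not 0 R 4.
Transitive (axiom 4): no — 0 R 5 and 5 R 2, but not 0 R 2.
Reflexive (axiom T): yes — every world is R-related to itself.
So F validates K, D; KD45 would additionally require R to be Euclidean and transitive. The strongest is D.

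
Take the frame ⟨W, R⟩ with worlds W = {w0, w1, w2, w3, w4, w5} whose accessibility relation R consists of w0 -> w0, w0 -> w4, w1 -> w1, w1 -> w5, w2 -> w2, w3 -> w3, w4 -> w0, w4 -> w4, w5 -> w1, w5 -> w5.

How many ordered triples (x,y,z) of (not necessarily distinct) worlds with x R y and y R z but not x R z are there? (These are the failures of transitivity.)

R is transitive; there are no such tuples.

0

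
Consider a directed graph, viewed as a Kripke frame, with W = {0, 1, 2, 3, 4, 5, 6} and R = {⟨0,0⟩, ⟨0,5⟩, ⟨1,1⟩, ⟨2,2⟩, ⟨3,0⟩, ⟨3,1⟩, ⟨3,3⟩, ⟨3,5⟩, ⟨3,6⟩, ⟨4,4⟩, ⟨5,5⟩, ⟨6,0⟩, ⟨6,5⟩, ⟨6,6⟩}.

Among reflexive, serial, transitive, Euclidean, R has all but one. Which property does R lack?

Euclidean

Reflexive: yes — every world is R-related to itself.
Serial: yes — every world has a successor (e.g. 0 R 0).
Transitive: yes — every two-step R-path is closed by a direct edge.
Euclidean: no — 3 R 0 and 3 R 1, but not 0 R 1.
Only Euclidean fails.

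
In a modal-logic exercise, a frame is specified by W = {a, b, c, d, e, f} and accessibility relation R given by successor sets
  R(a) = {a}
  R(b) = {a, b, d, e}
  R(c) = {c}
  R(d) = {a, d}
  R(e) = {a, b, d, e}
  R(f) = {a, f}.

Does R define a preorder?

Reflexive: yes — every world is R-related to itself.
Transitive: yes — every two-step R-path is closed by a direct edge.
So R is a preorder.

Yes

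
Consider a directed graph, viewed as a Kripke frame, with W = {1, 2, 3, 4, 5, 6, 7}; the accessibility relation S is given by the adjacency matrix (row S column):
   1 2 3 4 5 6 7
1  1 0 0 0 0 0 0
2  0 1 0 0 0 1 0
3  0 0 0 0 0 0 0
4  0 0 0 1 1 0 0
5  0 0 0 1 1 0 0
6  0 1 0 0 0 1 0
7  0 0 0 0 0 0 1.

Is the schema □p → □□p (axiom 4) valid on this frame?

Yes

By correspondence theory, 4 is valid on a frame iff S is transitive.
Transitive: yes — every two-step S-path is closed by a direct edge.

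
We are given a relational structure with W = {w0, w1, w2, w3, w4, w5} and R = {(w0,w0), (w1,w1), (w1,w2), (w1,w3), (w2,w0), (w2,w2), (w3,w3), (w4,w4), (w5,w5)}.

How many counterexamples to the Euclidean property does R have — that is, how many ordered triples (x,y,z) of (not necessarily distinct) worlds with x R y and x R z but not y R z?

Enumerating: (w1,w2,w1), (w1,w2,w3), (w1,w3,w1), (w1,w3,w2), (w2,w0,w2).

5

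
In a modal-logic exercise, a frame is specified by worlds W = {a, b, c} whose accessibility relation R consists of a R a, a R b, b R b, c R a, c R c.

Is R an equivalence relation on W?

Reflexive: yes — every world is R-related to itself.
Symmetric: no — a R b but not b R a.
Transitive: no — c R a and a R b, but not c R b.
So R is not an equivalence relation.

No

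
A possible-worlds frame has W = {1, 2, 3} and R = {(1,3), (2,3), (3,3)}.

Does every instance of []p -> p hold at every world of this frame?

No

Axiom T corresponds to the accessibility relation being reflexive.
Reflexive: no — 1 is not related to itself.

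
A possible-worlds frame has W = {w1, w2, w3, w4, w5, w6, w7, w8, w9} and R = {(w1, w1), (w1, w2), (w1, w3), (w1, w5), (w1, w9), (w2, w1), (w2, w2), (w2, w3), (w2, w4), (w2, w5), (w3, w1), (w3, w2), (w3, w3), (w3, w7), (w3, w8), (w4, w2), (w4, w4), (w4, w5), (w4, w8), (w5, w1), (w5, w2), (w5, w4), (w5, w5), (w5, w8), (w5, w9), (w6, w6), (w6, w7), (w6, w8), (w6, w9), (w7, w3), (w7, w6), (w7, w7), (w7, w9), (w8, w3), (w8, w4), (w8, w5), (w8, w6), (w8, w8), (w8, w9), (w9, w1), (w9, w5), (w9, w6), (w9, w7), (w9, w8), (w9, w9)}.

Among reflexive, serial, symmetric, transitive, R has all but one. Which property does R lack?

transitive

Reflexive: yes — every world is R-related to itself.
Serial: yes — every world has a successor (e.g. w1 R w1).
Symmetric: yes — every pair in R has its reverse in R.
Transitive: no — w1 R w2 and w2 R w4, but not w1 R w4.
Only transitive fails.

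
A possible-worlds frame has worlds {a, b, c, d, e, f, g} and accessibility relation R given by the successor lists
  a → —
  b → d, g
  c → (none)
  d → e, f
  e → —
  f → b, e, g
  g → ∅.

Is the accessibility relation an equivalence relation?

Reflexive: no — a is not related to itself.
Symmetric: no — b R d but not d R b.
Transitive: no — b R d and d R e, but not b R e.
So R is not an equivalence relation.

No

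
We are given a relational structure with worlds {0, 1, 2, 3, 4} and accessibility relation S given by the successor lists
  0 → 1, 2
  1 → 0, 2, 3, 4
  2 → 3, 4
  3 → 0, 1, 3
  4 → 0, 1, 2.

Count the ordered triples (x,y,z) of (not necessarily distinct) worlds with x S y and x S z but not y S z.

Enumerating: (0,1,1), (0,2,1), (0,2,2), (1,0,0), (1,0,3), (1,0,4), (1,2,0), (1,2,2), (1,3,2), (1,3,4), (1,4,3), (1,4,4), … and 11 more.
Total: 23.

23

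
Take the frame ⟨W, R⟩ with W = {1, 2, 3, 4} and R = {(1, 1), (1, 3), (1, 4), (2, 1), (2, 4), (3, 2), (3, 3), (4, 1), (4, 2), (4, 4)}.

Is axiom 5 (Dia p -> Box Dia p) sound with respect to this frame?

No

Axiom 5 corresponds to the accessibility relation being Euclidean.
Euclidean: no — 1 R 3 and 1 R 4, but not 3 R 4.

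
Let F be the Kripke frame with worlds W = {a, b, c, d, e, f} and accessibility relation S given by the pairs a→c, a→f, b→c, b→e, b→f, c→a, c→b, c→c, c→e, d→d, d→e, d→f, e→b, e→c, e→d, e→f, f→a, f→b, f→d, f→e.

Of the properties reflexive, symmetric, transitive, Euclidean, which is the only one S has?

Reflexive: no — a is not related to itself.
Symmetric: yes — every pair in S has its reverse in S.
Transitive: no — a S c and c S b, but not a S b.
Euclidean: no — a S c and a S f, but not c S f.
Only symmetric holds.

symmetric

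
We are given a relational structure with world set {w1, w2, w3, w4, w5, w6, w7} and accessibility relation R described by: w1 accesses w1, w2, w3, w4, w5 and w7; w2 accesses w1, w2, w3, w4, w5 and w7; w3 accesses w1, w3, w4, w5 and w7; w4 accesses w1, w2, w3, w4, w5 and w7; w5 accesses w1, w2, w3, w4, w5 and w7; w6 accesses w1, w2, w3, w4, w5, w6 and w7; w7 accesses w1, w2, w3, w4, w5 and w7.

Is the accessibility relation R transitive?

No

Transitive: no — w3 R w1 and w1 R w2, but not w3 R w2.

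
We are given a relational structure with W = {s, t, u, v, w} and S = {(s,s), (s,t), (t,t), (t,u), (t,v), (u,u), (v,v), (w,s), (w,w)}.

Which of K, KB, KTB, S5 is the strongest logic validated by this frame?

Symmetric (axiom B): no — s S t but not t S s.
Reflexive (axiom T): yes — every world is S-related to itself.
Euclidean (axiom 5): no — t S u and t S v, but not u S v.
So F validates K; KB would additionally require S to be symmetric. The strongest is K.

K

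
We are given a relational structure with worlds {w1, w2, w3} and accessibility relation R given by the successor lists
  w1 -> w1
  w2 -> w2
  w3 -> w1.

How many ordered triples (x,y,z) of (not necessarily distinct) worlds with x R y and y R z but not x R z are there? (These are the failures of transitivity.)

R is transitive; there are no such tuples.

0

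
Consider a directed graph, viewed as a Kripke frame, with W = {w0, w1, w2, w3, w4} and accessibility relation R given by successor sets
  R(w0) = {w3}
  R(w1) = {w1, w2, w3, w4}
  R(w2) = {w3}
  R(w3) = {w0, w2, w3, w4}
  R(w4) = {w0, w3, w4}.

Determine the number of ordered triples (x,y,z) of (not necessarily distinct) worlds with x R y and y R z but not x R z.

9

Enumerating: (w0,w3,w0), (w0,w3,w2), (w0,w3,w4), (w1,w3,w0), (w1,w4,w0), (w2,w3,w0), (w2,w3,w2), (w2,w3,w4), (w4,w3,w2).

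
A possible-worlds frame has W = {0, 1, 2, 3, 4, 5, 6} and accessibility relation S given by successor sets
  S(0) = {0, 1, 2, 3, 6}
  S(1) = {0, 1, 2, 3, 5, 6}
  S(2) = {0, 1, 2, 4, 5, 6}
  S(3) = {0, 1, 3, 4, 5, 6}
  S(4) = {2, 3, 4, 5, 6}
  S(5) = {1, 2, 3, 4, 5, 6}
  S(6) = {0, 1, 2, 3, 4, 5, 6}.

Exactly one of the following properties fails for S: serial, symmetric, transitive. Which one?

transitive

Serial: yes — every world has a successor (e.g. 0 S 0).
Symmetric: yes — every pair in S has its reverse in S.
Transitive: no — 0 S 1 and 1 S 5, but not 0 S 5.
Only transitive fails.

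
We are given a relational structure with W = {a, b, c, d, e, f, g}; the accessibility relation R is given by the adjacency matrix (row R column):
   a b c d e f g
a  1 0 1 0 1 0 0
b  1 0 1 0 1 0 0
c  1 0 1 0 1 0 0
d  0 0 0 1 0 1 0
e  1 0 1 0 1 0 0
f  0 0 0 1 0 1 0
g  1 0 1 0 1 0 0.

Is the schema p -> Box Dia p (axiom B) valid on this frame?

No

By correspondence theory, B is valid on a frame iff R is symmetric.
Symmetric: no — b R a but not a R b.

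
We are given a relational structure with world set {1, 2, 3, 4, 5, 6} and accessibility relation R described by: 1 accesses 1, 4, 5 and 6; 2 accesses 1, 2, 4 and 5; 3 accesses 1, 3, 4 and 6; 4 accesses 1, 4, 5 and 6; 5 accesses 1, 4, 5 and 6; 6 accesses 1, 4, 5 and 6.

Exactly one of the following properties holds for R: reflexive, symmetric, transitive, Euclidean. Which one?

reflexive

Reflexive: yes — every world is R-related to itself.
Symmetric: no — 2 R 1 but not 1 R 2.
Transitive: no — 2 R 1 and 1 R 6, but not 2 R 6.
Euclidean: no — 2 R 1 and 2 R 2, but not 1 R 2.
Only reflexive holds.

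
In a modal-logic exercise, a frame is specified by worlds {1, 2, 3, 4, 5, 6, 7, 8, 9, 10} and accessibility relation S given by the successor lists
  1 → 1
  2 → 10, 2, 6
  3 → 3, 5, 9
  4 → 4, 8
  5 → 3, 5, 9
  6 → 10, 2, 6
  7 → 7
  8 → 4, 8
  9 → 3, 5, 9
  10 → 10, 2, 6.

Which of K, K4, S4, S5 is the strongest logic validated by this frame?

S5

Transitive (axiom 4): yes — every two-step S-path is closed by a direct edge.
Reflexive (axiom T): yes — every world is S-related to itself.
Euclidean (axiom 5): yes — any two successors of a common world are S-related.
So F validates K, K4, S4, S5. The strongest is S5.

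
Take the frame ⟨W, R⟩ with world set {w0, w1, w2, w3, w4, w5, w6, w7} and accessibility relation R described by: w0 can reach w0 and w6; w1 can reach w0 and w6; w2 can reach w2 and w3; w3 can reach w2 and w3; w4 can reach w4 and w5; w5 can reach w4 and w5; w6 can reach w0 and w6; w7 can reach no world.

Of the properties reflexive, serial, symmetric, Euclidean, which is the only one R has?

Euclidean

Reflexive: no — w1 is not related to itself.
Serial: no — w7 has no R-successor.
Symmetric: no — w1 R w0 but not w0 R w1.
Euclidean: yes — any two successors of a common world are R-related.
Only Euclidean holds.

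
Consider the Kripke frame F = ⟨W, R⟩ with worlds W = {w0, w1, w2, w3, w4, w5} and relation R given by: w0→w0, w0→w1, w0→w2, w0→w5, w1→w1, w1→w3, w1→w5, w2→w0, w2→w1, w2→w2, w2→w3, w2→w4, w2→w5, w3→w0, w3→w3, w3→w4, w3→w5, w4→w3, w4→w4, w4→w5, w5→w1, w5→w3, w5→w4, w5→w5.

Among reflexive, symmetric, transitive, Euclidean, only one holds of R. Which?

Reflexive: yes — every world is R-related to itself.
Symmetric: no — w0 R w1 but not w1 R w0.
Transitive: no — w0 R w1 and w1 R w3, but not w0 R w3.
Euclidean: no — w0 R w1 and w0 R w2, but not w1 R w2.
Only reflexive holds.

reflexive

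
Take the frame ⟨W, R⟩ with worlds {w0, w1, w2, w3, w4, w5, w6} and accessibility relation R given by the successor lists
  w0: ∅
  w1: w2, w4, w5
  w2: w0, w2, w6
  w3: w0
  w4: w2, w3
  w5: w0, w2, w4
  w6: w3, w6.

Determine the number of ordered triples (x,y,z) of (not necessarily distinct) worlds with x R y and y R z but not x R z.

Enumerating: (w1,w2,w0), (w1,w2,w6), (w1,w4,w3), (w1,w5,w0), (w2,w6,w3), (w4,w2,w0), (w4,w2,w6), (w4,w3,w0), (w5,w2,w6), (w5,w4,w3), (w6,w3,w0).

11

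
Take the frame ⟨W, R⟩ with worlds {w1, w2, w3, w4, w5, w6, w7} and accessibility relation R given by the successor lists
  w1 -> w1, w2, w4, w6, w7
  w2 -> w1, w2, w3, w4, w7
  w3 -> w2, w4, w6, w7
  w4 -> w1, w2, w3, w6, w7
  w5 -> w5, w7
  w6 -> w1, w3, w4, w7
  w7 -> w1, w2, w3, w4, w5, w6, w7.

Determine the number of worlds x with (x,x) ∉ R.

3

Enumerating: w3, w4, w6.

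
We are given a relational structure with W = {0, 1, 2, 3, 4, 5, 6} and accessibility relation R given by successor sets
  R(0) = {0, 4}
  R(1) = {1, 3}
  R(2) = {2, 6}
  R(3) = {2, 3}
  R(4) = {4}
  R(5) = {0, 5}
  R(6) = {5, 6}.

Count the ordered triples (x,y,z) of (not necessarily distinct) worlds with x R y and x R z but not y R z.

6

Enumerating: (0,4,0), (1,3,1), (2,6,2), (3,2,3), (5,0,5), (6,5,6).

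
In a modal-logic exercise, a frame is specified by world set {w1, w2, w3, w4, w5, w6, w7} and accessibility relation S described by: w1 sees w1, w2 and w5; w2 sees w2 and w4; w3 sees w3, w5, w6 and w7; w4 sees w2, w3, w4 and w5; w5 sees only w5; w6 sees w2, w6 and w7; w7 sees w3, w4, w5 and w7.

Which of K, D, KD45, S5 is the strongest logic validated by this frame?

D

Serial (axiom D): yes — every world has a successor (e.g. w1 S w1).
Euclidean (axiom 5): no — w1 S w2 and w1 S w5, but not w2 S w5.
Transitive (axiom 4): no — w1 S w2 and w2 S w4, but not w1 S w4.
Reflexive (axiom T): yes — every world is S-related to itself.
So F validates K, D; KD45 would additionally require S to be Euclidean and transitive. The strongest is D.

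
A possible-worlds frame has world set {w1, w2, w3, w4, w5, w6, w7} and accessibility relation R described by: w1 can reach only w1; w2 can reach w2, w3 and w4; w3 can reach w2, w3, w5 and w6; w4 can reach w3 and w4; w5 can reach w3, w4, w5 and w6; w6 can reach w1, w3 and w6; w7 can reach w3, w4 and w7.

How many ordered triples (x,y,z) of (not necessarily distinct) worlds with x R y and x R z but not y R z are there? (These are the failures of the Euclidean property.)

19

Enumerating: (w2,w3,w4), (w2,w4,w2), (w3,w2,w5), (w3,w2,w6), (w3,w5,w2), (w3,w6,w2), (w3,w6,w5), (w4,w3,w4), (w5,w3,w4), (w5,w4,w5), (w5,w4,w6), (w5,w6,w4), … and 7 more.
Total: 19.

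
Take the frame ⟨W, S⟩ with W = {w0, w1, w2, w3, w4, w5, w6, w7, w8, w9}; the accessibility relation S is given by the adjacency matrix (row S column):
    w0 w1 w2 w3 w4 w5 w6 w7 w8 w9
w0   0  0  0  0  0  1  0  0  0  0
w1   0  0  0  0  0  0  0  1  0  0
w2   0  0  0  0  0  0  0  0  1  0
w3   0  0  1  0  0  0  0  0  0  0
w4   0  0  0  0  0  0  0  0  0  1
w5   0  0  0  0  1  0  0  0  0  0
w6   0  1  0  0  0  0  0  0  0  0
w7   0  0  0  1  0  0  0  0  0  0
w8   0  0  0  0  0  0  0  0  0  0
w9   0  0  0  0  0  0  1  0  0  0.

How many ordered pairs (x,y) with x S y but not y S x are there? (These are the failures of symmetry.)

9

Enumerating: (w0,w5), (w1,w7), (w2,w8), (w3,w2), (w4,w9), (w5,w4), (w6,w1), (w7,w3), (w9,w6).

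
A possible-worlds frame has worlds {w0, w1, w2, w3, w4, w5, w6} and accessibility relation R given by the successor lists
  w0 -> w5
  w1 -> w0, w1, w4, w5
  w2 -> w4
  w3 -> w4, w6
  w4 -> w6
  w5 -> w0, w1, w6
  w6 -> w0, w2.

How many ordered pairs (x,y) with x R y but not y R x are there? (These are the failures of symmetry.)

Enumerating: (w1,w0), (w1,w4), (w2,w4), (w3,w4), (w3,w6), (w4,w6), (w5,w6), (w6,w0), (w6,w2).

9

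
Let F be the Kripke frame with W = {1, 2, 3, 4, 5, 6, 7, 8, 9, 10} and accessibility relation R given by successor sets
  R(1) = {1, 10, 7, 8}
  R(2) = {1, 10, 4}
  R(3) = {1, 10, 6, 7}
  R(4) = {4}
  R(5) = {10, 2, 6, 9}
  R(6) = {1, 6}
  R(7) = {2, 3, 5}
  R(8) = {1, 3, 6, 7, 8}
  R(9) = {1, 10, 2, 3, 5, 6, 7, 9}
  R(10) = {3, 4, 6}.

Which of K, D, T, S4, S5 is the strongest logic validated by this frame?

Serial (axiom D): yes — every world has a successor (e.g. 1 R 1).
Reflexive (axiom T): no — 2 is not related to itself.
Transitive (axiom 4): no — 1 R 10 and 10 R 3, but not 1 R 3.
Euclidean (axiom 5): no — 1 R 10 and 1 R 7, but not 10 R 7.
So F validates K, D; T would additionally require R to be reflexive. The strongest is D.

D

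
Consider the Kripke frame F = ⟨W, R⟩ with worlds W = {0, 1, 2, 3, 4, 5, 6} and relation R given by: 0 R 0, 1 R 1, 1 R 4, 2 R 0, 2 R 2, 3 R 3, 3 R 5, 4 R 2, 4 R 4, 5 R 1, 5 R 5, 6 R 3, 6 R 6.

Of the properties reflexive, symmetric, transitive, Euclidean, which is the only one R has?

Reflexive: yes — every world is R-related to itself.
Symmetric: no — 1 R 4 but not 4 R 1.
Transitive: no — 1 R 4 and 4 R 2, but not 1 R 2.
Euclidean: no — 1 R 4 and 1 R 1, but not 4 R 1.
Only reflexive holds.

reflexive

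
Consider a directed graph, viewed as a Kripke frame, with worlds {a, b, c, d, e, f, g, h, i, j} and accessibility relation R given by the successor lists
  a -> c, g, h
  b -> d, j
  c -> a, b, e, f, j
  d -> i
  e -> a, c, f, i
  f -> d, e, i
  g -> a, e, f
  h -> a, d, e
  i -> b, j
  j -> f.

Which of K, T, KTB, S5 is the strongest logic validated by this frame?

K

Reflexive (axiom T): no — a is not related to itself.
Symmetric (axiom B): no — b R d but not d R b.
Euclidean (axiom 5): no — a R c and a R g, but not c R g.
So F validates K; T would additionally require R to be reflexive. The strongest is K.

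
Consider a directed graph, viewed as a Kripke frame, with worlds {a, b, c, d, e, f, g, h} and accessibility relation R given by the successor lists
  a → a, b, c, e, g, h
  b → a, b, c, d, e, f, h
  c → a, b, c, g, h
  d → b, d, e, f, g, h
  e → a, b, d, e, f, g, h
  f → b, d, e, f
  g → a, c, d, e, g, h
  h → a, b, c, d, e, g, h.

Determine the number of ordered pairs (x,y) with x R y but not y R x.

0

R is symmetric; there are no such tuples.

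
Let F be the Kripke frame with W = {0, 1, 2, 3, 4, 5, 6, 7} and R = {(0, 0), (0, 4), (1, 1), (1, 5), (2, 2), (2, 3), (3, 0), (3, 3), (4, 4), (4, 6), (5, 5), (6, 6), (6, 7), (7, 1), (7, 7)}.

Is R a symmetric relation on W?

Symmetric: no — 0 R 4 but not 4 R 0.

No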